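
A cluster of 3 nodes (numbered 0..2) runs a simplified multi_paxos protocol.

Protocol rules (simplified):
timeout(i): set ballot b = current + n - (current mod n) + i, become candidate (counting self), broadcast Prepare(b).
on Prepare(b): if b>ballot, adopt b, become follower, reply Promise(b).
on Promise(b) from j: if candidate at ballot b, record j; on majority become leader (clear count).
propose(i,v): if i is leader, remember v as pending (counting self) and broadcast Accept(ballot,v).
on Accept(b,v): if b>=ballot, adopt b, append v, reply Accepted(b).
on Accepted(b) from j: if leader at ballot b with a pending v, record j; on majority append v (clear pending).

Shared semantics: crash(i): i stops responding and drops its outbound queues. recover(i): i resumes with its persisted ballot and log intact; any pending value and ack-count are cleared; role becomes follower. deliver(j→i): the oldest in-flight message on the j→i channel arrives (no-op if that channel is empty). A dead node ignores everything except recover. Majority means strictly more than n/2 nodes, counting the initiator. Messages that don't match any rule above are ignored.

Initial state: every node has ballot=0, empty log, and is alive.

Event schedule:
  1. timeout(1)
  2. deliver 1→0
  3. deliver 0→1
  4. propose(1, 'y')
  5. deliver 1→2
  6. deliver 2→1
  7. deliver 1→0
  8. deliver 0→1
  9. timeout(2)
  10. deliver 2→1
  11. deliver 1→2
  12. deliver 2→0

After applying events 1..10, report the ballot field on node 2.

after 1 — timeout(1): n1:cand/b4/[-]
after 2 — deliver 1→0: n0:foll/b4/[-]
after 3 — deliver 0→1: n1:lead/b4/[-]
after 4 — propose(1,'y'): ·
after 5 — deliver 1→2: n2:foll/b4/[-]
after 6 — deliver 2→1: ·
after 7 — deliver 1→0: n0:foll/b4/[y]
after 8 — deliver 0→1: n1:lead/b4/[y]
after 9 — timeout(2): n2:cand/b8/[-]
after 10 — deliver 2→1: n1:foll/b8/[y]

8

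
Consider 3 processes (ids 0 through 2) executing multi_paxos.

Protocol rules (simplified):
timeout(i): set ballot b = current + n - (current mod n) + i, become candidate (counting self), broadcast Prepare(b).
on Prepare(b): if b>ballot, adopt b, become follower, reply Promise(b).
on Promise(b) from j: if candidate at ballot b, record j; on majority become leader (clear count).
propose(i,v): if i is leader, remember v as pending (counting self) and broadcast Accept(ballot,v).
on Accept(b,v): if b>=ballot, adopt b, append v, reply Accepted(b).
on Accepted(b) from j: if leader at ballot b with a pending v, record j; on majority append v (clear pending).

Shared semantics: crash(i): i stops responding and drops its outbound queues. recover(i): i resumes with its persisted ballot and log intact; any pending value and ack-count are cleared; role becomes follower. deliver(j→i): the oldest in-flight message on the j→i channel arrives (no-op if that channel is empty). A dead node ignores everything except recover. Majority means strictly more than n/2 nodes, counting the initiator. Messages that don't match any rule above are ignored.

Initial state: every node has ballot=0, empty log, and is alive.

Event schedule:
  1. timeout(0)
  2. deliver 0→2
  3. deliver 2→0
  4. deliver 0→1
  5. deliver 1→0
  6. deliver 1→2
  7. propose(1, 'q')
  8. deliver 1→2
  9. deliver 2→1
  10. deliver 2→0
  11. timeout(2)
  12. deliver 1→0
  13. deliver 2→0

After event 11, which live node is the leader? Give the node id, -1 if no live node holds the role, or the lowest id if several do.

[1] timeout(0) → N0(cand b3 [-])
[2] deliver 0→2 → N2(foll b3 [-])
[3] deliver 2→0 → N0(lead b3 [-])
[4] deliver 0→1 → N1(foll b3 [-])
[5] deliver 1→0 → ∅
[6] deliver 1→2 → ∅
[7] propose(1,'q') → ∅
[8] deliver 1→2 → ∅
[9] deliver 2→1 → ∅
[10] deliver 2→0 → ∅
[11] timeout(2) → N2(cand b8 [-])

0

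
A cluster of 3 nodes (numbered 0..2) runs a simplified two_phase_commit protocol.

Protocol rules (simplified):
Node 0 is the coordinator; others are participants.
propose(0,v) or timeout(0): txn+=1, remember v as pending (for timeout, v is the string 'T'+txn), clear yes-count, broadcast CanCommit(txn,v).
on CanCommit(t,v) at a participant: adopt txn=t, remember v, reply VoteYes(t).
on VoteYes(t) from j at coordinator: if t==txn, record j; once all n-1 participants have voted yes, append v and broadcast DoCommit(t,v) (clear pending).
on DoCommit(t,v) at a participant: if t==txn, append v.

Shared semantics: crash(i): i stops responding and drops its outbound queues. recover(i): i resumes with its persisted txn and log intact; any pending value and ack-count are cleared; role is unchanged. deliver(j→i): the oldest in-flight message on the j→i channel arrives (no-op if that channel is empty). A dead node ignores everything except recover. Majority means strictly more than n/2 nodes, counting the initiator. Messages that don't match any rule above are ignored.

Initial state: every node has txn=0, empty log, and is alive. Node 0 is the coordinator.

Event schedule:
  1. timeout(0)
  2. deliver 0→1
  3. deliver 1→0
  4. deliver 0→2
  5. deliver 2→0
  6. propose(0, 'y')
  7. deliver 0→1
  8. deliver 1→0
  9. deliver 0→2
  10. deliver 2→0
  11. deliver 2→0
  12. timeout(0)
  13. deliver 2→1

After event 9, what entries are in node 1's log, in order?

T1

[1] timeout(0) → N0(coor t1 [-])
[2] deliver 0→1 → N1(part t1 [-])
[3] deliver 1→0 → ∅
[4] deliver 0→2 → N2(part t1 [-])
[5] deliver 2→0 → N0(coor t1 [T1])
[6] propose(0,'y') → N0(coor t2 [T1])
[7] deliver 0→1 → N1(part t1 [T1])
[8] deliver 1→0 → ∅
[9] deliver 0→2 → N2(part t1 [T1])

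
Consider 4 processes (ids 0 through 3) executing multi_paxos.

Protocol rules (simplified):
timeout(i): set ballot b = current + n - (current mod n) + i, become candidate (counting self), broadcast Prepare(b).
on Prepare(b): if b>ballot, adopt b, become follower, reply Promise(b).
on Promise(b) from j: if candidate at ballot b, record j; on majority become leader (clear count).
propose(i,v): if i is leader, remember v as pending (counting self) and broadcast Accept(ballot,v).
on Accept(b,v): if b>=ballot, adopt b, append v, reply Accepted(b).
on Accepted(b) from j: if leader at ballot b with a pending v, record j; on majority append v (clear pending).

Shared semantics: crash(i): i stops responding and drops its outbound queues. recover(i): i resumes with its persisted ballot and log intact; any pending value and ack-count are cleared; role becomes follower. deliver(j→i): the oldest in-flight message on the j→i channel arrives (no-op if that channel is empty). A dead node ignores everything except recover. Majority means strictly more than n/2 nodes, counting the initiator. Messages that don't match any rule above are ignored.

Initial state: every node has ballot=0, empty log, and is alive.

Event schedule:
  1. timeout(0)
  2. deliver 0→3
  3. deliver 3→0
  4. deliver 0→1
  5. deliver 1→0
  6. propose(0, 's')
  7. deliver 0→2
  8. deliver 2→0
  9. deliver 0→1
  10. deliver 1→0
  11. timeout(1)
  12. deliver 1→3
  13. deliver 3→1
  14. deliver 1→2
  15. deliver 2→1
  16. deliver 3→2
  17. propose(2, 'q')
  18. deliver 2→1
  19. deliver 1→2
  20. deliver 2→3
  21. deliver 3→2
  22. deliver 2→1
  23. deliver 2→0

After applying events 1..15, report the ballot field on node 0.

4

step 1 timeout(0): 0={cand,b=4,log=-}
step 2 deliver 0→3: 3={foll,b=4,log=-}
step 3 deliver 3→0: —
step 4 deliver 0→1: 1={foll,b=4,log=-}
step 5 deliver 1→0: 0={lead,b=4,log=-}
step 6 propose(0,'s'): —
step 7 deliver 0→2: 2={foll,b=4,log=-}
step 8 deliver 2→0: —
step 9 deliver 0→1: 1={foll,b=4,log=s}
step 10 deliver 1→0: —
step 11 timeout(1): 1={cand,b=9,log=s}
step 12 deliver 1→3: 3={foll,b=9,log=-}
step 13 deliver 3→1: —
step 14 deliver 1→2: 2={foll,b=9,log=-}
step 15 deliver 2→1: 1={lead,b=9,log=s}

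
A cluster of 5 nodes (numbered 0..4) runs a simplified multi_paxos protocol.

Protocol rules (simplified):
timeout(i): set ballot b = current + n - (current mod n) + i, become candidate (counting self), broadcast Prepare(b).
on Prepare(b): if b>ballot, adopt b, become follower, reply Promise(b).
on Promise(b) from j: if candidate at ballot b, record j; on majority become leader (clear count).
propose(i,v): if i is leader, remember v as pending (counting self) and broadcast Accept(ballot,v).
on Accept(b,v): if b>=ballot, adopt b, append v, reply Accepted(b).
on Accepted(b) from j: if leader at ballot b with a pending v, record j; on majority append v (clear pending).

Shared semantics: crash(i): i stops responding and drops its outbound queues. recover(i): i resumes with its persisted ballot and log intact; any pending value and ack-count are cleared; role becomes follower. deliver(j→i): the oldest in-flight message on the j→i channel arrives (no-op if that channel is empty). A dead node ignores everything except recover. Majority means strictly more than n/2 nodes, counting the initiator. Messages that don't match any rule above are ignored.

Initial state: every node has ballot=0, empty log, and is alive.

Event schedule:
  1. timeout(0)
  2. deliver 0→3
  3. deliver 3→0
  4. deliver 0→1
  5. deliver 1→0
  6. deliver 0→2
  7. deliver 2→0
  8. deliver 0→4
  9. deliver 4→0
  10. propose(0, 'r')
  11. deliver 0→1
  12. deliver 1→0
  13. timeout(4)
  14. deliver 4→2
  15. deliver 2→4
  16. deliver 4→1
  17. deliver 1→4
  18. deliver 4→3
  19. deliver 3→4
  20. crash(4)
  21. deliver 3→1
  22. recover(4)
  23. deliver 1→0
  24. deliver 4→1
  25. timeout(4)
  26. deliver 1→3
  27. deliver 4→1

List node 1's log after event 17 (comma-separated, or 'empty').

r

[1] timeout(0) → N0(cand b5 [-])
[2] deliver 0→3 → N3(foll b5 [-])
[3] deliver 3→0 → ∅
[4] deliver 0→1 → N1(foll b5 [-])
[5] deliver 1→0 → N0(lead b5 [-])
[6] deliver 0→2 → N2(foll b5 [-])
[7] deliver 2→0 → ∅
[8] deliver 0→4 → N4(foll b5 [-])
[9] deliver 4→0 → ∅
[10] propose(0,'r') → ∅
[11] deliver 0→1 → N1(foll b5 [r])
[12] deliver 1→0 → ∅
[13] timeout(4) → N4(cand b14 [-])
[14] deliver 4→2 → N2(foll b14 [-])
[15] deliver 2→4 → ∅
[16] deliver 4→1 → N1(foll b14 [r])
[17] deliver 1→4 → N4(lead b14 [-])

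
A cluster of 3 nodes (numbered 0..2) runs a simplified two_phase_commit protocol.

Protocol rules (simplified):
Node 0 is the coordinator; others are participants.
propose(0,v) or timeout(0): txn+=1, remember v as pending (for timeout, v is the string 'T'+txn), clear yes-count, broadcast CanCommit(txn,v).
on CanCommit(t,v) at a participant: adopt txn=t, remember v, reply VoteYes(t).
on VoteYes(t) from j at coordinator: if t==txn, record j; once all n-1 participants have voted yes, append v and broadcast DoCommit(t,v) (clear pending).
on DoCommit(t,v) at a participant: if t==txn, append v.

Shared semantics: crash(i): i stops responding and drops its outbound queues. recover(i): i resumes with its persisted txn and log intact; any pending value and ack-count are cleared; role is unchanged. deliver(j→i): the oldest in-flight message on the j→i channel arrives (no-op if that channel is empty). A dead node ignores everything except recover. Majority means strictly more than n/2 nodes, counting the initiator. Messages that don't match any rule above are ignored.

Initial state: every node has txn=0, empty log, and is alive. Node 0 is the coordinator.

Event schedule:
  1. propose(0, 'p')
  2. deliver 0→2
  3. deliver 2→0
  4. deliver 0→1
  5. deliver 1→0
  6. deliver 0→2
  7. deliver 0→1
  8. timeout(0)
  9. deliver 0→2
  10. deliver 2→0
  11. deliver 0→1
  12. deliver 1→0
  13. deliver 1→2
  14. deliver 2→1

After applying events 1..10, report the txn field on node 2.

2

after 1 — propose(0,'p'): n0:coor/t1/[-]
after 2 — deliver 0→2: n2:part/t1/[-]
after 3 — deliver 2→0: ·
after 4 — deliver 0→1: n1:part/t1/[-]
after 5 — deliver 1→0: n0:coor/t1/[p]
after 6 — deliver 0→2: n2:part/t1/[p]
after 7 — deliver 0→1: n1:part/t1/[p]
after 8 — timeout(0): n0:coor/t2/[p]
after 9 — deliver 0→2: n2:part/t2/[p]
after 10 — deliver 2→0: ·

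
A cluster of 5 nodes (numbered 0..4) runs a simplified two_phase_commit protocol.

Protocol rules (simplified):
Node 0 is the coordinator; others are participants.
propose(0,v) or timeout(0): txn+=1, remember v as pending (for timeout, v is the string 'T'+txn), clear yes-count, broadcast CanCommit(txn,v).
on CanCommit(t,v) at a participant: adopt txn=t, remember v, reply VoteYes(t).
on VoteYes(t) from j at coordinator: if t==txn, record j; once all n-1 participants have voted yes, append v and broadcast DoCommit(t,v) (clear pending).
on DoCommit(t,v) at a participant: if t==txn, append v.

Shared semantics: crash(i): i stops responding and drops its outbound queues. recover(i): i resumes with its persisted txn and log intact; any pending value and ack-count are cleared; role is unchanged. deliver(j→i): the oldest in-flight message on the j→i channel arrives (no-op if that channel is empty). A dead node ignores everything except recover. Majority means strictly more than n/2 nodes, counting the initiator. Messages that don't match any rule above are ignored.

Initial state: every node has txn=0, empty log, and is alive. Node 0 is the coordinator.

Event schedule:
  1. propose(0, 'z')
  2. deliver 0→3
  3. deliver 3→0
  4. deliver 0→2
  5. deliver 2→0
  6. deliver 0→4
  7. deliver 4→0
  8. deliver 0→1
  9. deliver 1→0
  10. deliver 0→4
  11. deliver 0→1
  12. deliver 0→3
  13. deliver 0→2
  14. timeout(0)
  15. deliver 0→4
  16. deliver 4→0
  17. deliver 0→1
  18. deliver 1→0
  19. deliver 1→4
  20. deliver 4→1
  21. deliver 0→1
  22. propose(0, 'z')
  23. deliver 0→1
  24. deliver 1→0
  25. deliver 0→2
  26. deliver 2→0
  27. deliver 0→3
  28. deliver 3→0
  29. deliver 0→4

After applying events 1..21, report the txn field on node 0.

e1 propose(0,'z'): 0[coor,t=1,-]
e2 deliver 0→3: 3[part,t=1,-]
e3 deliver 3→0: ·
e4 deliver 0→2: 2[part,t=1,-]
e5 deliver 2→0: ·
e6 deliver 0→4: 4[part,t=1,-]
e7 deliver 4→0: ·
e8 deliver 0→1: 1[part,t=1,-]
e9 deliver 1→0: 0[coor,t=1,z]
e10 deliver 0→4: 4[part,t=1,z]
e11 deliver 0→1: 1[part,t=1,z]
e12 deliver 0→3: 3[part,t=1,z]
e13 deliver 0→2: 2[part,t=1,z]
e14 timeout(0): 0[coor,t=2,z]
e15 deliver 0→4: 4[part,t=2,z]
e16 deliver 4→0: ·
e17 deliver 0→1: 1[part,t=2,z]
e18 deliver 1→0: ·
e19 deliver 1→4: ·
e20 deliver 4→1: ·
e21 deliver 0→1: ·

2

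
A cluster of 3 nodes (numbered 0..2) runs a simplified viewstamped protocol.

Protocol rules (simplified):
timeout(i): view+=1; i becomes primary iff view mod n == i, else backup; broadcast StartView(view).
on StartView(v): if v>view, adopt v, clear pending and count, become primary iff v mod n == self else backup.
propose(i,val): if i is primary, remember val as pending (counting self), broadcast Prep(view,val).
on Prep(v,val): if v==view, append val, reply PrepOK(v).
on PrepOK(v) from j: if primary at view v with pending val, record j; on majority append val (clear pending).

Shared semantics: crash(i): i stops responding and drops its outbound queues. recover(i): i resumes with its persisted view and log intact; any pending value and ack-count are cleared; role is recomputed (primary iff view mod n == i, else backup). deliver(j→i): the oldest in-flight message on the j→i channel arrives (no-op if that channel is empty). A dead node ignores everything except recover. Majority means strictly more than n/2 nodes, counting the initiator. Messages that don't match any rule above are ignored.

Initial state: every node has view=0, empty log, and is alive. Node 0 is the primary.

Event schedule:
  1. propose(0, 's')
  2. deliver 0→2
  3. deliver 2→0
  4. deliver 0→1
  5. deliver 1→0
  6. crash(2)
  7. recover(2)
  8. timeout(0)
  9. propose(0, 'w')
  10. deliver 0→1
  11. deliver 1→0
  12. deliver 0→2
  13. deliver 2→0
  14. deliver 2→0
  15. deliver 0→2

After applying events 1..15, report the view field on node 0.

1

1. propose(0,'s'):  nop
2. deliver 0→2:  <2:back v0 s>
3. deliver 2→0:  <0:prim v0 s>
4. deliver 0→1:  <1:back v0 s>
5. deliver 1→0:  nop
6. crash(2):  <2:✗back v0 s>
7. recover(2):  <2:back v0 s>
8. timeout(0):  <0:back v1 s>
9. propose(0,'w'):  nop
10. deliver 0→1:  <1:prim v1 s>
11. deliver 1→0:  nop
12. deliver 0→2:  <2:back v1 s>
13. deliver 2→0:  nop
14. deliver 2→0:  nop
15. deliver 0→2:  nop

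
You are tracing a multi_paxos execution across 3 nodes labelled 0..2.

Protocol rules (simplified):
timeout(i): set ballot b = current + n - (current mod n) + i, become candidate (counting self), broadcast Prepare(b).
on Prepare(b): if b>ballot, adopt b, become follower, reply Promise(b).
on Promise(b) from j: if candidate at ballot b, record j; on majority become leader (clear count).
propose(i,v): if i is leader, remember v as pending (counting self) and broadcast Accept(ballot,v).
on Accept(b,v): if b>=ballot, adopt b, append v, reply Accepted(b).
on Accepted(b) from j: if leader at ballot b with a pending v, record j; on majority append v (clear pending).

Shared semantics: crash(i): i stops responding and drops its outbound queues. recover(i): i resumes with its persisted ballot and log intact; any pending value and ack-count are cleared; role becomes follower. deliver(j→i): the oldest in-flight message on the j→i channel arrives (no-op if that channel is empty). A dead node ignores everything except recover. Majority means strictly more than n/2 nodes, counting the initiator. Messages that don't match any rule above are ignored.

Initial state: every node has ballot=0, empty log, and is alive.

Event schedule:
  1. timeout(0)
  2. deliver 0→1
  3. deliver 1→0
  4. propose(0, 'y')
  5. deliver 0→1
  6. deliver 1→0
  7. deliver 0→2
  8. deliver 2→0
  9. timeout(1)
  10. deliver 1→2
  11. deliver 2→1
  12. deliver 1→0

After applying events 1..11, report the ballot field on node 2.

e1 timeout(0): 0[cand,b=3,-]
e2 deliver 0→1: 1[foll,b=3,-]
e3 deliver 1→0: 0[lead,b=3,-]
e4 propose(0,'y'): ·
e5 deliver 0→1: 1[foll,b=3,y]
e6 deliver 1→0: 0[lead,b=3,y]
e7 deliver 0→2: 2[foll,b=3,-]
e8 deliver 2→0: ·
e9 timeout(1): 1[cand,b=7,y]
e10 deliver 1→2: 2[foll,b=7,-]
e11 deliver 2→1: 1[lead,b=7,y]

7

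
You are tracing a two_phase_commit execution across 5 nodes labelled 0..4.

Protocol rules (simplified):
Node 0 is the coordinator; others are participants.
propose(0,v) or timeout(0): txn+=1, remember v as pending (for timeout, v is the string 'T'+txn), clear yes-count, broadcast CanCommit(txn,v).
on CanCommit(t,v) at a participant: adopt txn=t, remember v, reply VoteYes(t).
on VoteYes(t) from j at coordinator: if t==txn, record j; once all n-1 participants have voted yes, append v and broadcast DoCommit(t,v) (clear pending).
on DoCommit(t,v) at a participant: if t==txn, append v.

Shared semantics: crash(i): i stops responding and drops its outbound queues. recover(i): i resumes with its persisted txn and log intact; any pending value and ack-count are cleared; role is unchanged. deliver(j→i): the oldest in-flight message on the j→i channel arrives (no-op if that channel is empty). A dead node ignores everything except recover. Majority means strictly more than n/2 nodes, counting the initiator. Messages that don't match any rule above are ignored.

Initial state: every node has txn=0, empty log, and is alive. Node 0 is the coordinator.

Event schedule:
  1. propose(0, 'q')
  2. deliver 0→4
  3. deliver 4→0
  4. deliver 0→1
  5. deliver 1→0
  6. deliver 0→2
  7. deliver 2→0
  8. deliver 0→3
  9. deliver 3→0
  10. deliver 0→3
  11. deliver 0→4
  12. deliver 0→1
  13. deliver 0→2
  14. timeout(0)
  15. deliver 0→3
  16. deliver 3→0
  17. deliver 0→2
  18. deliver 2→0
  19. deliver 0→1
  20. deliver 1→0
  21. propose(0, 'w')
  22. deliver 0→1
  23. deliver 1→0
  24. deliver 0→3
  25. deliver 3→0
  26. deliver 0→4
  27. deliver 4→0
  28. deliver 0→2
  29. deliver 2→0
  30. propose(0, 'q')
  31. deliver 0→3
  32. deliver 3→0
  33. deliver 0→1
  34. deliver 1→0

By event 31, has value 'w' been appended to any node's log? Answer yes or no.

no

1. propose(0,'q'):  <0:coor t1 ->
2. deliver 0→4:  <4:part t1 ->
3. deliver 4→0:  nop
4. deliver 0→1:  <1:part t1 ->
5. deliver 1→0:  nop
6. deliver 0→2:  <2:part t1 ->
7. deliver 2→0:  nop
8. deliver 0→3:  <3:part t1 ->
9. deliver 3→0:  <0:coor t1 q>
10. deliver 0→3:  <3:part t1 q>
11. deliver 0→4:  <4:part t1 q>
12. deliver 0→1:  <1:part t1 q>
13. deliver 0→2:  <2:part t1 q>
14. timeout(0):  <0:coor t2 q>
15. deliver 0→3:  <3:part t2 q>
16. deliver 3→0:  nop
17. deliver 0→2:  <2:part t2 q>
18. deliver 2→0:  nop
19. deliver 0→1:  <1:part t2 q>
20. deliver 1→0:  nop
21. propose(0,'w'):  <0:coor t3 q>
22. deliver 0→1:  <1:part t3 q>
23. deliver 1→0:  nop
24. deliver 0→3:  <3:part t3 q>
25. deliver 3→0:  nop
26. deliver 0→4:  <4:part t2 q>
27. deliver 4→0:  nop
28. deliver 0→2:  <2:part t3 q>
29. deliver 2→0:  nop
30. propose(0,'q'):  <0:coor t4 q>
31. deliver 0→3:  <3:part t4 q>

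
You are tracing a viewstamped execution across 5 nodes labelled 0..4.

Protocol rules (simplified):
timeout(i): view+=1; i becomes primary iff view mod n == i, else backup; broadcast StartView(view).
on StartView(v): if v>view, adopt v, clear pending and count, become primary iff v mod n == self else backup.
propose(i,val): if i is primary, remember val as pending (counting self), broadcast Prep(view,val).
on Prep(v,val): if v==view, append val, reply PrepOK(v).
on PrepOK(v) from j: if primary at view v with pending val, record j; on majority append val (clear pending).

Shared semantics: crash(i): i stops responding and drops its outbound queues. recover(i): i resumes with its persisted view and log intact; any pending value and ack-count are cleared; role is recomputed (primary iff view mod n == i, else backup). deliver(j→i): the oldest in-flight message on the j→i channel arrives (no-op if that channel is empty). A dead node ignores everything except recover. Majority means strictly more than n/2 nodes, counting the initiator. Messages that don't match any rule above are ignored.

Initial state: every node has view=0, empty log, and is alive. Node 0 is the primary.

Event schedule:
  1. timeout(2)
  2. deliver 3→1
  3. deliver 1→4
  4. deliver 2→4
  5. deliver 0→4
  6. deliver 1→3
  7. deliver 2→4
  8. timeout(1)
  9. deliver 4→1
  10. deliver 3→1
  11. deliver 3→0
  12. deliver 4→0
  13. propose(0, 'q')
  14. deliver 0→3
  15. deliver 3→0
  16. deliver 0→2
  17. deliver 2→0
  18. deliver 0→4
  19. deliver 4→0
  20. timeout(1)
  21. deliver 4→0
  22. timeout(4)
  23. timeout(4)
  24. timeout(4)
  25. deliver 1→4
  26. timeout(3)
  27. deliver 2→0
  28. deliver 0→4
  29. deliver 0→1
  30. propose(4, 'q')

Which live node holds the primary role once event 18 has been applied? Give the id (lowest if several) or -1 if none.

1

e1 timeout(2): 2[back,v=1,-]
e2 deliver 3→1: ·
e3 deliver 1→4: ·
e4 deliver 2→4: 4[back,v=1,-]
e5 deliver 0→4: ·
e6 deliver 1→3: ·
e7 deliver 2→4: ·
e8 timeout(1): 1[prim,v=1,-]
e9 deliver 4→1: ·
e10 deliver 3→1: ·
e11 deliver 3→0: ·
e12 deliver 4→0: ·
e13 propose(0,'q'): ·
e14 deliver 0→3: 3[back,v=0,q]
e15 deliver 3→0: ·
e16 deliver 0→2: ·
e17 deliver 2→0: 0[back,v=1,-]
e18 deliver 0→4: ·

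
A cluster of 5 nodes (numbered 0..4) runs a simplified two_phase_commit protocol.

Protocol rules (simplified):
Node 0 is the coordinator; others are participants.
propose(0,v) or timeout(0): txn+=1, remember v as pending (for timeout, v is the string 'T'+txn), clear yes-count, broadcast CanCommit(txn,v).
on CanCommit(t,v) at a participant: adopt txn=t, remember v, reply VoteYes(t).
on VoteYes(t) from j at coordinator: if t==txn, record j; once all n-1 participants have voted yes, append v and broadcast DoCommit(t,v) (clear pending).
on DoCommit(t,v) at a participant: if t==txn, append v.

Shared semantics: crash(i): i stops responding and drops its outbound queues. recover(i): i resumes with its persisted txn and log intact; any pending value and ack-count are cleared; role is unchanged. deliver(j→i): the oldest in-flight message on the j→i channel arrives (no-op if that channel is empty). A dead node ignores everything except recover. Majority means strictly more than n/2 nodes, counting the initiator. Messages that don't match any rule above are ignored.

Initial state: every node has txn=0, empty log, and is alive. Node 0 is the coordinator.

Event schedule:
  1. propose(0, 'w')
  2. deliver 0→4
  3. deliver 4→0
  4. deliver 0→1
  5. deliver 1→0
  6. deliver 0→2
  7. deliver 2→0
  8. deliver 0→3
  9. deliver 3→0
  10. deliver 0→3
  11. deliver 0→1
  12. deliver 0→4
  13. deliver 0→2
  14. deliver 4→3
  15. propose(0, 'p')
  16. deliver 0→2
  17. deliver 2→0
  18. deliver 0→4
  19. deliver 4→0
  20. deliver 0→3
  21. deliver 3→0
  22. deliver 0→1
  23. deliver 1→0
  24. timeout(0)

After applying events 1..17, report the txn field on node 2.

2

1. propose(0,'w'):  <0:coor t1 ->
2. deliver 0→4:  <4:part t1 ->
3. deliver 4→0:  nop
4. deliver 0→1:  <1:part t1 ->
5. deliver 1→0:  nop
6. deliver 0→2:  <2:part t1 ->
7. deliver 2→0:  nop
8. deliver 0→3:  <3:part t1 ->
9. deliver 3→0:  <0:coor t1 w>
10. deliver 0→3:  <3:part t1 w>
11. deliver 0→1:  <1:part t1 w>
12. deliver 0→4:  <4:part t1 w>
13. deliver 0→2:  <2:part t1 w>
14. deliver 4→3:  nop
15. propose(0,'p'):  <0:coor t2 w>
16. deliver 0→2:  <2:part t2 w>
17. deliver 2→0:  nop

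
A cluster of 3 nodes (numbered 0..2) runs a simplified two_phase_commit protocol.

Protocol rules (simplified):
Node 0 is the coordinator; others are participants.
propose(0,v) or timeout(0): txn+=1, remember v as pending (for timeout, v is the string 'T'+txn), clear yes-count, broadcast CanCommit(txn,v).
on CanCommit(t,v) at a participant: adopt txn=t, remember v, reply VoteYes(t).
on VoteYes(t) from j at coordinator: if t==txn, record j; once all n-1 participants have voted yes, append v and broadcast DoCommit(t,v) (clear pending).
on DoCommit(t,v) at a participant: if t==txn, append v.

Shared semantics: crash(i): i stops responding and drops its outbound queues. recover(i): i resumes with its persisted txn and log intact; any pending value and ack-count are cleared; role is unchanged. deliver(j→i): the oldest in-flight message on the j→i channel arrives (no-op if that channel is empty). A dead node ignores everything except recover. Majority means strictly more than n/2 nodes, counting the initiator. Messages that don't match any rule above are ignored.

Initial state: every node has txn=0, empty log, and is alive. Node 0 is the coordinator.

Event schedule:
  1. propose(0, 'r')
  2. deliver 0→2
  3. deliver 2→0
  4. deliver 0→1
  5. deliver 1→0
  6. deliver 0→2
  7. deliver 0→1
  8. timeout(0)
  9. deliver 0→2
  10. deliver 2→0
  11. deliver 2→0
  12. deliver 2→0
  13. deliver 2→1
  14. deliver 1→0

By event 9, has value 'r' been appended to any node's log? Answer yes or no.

e1 propose(0,'r'): 0[coor,t=1,-]
e2 deliver 0→2: 2[part,t=1,-]
e3 deliver 2→0: ·
e4 deliver 0→1: 1[part,t=1,-]
e5 deliver 1→0: 0[coor,t=1,r]
e6 deliver 0→2: 2[part,t=1,r]
e7 deliver 0→1: 1[part,t=1,r]
e8 timeout(0): 0[coor,t=2,r]
e9 deliver 0→2: 2[part,t=2,r]

yes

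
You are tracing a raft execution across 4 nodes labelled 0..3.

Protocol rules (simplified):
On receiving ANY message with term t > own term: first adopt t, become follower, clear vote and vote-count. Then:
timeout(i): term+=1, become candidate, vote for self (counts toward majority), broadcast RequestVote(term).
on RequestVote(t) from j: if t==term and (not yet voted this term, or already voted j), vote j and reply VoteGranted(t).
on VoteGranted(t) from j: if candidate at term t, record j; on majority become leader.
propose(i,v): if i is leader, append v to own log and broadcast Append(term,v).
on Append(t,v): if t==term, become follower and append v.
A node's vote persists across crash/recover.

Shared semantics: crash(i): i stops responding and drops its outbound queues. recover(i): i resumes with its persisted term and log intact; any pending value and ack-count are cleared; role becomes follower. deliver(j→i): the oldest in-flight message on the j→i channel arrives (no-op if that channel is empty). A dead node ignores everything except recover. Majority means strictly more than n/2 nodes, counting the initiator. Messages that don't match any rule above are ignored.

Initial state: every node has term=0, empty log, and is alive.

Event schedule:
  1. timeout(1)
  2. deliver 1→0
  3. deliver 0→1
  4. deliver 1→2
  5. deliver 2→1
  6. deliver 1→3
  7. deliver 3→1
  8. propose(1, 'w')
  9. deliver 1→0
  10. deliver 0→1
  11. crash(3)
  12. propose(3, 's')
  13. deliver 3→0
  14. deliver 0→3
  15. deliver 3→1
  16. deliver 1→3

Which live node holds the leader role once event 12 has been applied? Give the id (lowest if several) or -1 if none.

1

[1] timeout(1) → N1(cand t1 [-])
[2] deliver 1→0 → N0(foll t1 [-])
[3] deliver 0→1 → ∅
[4] deliver 1→2 → N2(foll t1 [-])
[5] deliver 2→1 → N1(lead t1 [-])
[6] deliver 1→3 → N3(foll t1 [-])
[7] deliver 3→1 → ∅
[8] propose(1,'w') → N1(lead t1 [w])
[9] deliver 1→0 → N0(foll t1 [w])
[10] deliver 0→1 → ∅
[11] crash(3) → N3(✗foll t1 [-])
[12] propose(3,'s') → ∅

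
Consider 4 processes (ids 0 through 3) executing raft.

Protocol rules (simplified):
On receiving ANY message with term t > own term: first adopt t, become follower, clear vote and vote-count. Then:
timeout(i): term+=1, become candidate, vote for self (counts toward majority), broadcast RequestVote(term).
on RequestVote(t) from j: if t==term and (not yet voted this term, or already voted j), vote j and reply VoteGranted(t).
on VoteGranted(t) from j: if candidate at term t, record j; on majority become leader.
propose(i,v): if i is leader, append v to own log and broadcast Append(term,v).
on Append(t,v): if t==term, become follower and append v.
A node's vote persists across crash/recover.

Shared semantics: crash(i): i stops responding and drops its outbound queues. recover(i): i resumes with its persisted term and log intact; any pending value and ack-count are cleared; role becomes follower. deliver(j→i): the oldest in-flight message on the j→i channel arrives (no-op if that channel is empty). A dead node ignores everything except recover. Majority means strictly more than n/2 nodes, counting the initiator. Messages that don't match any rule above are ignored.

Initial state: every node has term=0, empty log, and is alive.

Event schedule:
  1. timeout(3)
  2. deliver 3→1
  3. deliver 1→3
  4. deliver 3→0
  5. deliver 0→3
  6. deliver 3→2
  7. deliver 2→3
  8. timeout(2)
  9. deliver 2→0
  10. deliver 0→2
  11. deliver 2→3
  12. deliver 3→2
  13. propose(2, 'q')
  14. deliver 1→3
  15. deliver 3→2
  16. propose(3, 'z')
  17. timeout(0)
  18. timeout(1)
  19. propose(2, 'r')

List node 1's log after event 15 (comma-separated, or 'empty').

after 1 — timeout(3): n3:cand/t1/[-]
after 2 — deliver 3→1: n1:foll/t1/[-]
after 3 — deliver 1→3: ·
after 4 — deliver 3→0: n0:foll/t1/[-]
after 5 — deliver 0→3: n3:lead/t1/[-]
after 6 — deliver 3→2: n2:foll/t1/[-]
after 7 — deliver 2→3: ·
after 8 — timeout(2): n2:cand/t2/[-]
after 9 — deliver 2→0: n0:foll/t2/[-]
after 10 — deliver 0→2: ·
after 11 — deliver 2→3: n3:foll/t2/[-]
after 12 — deliver 3→2: n2:lead/t2/[-]
after 13 — propose(2,'q'): n2:lead/t2/[q]
after 14 — deliver 1→3: ·
after 15 — deliver 3→2: ·

empty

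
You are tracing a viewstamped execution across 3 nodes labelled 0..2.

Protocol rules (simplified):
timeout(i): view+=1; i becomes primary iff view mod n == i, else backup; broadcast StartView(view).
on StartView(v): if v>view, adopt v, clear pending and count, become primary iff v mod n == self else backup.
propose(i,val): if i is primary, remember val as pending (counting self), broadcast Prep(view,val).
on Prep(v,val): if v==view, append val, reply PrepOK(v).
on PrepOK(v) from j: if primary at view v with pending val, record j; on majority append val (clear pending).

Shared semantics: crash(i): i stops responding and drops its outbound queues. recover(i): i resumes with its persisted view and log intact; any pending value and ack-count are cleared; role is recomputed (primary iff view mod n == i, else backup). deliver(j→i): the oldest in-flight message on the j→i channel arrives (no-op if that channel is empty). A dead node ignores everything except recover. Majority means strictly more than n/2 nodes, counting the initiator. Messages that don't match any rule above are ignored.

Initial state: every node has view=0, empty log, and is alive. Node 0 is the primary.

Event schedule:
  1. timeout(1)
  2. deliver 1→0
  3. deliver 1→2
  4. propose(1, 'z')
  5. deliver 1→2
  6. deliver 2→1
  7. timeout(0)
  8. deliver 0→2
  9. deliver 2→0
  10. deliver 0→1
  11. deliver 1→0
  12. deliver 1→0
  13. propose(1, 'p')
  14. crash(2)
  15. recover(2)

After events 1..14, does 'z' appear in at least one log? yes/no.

[1] timeout(1) → N1(prim v1 [-])
[2] deliver 1→0 → N0(back v1 [-])
[3] deliver 1→2 → N2(back v1 [-])
[4] propose(1,'z') → ∅
[5] deliver 1→2 → N2(back v1 [z])
[6] deliver 2→1 → N1(prim v1 [z])
[7] timeout(0) → N0(back v2 [-])
[8] deliver 0→2 → N2(prim v2 [z])
[9] deliver 2→0 → ∅
[10] deliver 0→1 → N1(back v2 [z])
[11] deliver 1→0 → ∅
[12] deliver 1→0 → ∅
[13] propose(1,'p') → ∅
[14] crash(2) → N2(✗prim v2 [z])

yes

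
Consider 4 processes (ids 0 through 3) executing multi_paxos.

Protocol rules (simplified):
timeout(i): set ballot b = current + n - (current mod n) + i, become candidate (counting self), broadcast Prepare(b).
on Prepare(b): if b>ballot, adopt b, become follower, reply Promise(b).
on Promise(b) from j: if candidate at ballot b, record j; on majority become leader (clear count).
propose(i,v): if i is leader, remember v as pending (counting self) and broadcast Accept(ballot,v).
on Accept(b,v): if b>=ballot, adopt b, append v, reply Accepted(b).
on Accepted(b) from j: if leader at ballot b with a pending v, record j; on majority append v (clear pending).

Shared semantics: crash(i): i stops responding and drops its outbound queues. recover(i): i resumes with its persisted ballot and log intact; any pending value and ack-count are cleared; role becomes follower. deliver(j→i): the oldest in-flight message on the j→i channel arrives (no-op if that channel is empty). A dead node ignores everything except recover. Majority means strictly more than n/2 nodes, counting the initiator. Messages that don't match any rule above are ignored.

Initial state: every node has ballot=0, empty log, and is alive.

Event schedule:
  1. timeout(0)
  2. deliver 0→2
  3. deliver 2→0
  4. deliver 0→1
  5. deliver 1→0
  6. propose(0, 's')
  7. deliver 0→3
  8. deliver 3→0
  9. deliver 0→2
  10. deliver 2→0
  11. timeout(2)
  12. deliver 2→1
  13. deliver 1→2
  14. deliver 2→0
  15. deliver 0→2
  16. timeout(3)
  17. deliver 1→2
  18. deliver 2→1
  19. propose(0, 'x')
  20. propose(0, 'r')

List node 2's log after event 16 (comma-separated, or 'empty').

step 1 timeout(0): 0={cand,b=4,log=-}
step 2 deliver 0→2: 2={foll,b=4,log=-}
step 3 deliver 2→0: —
step 4 deliver 0→1: 1={foll,b=4,log=-}
step 5 deliver 1→0: 0={lead,b=4,log=-}
step 6 propose(0,'s'): —
step 7 deliver 0→3: 3={foll,b=4,log=-}
step 8 deliver 3→0: —
step 9 deliver 0→2: 2={foll,b=4,log=s}
step 10 deliver 2→0: —
step 11 timeout(2): 2={cand,b=10,log=s}
step 12 deliver 2→1: 1={foll,b=10,log=-}
step 13 deliver 1→2: —
step 14 deliver 2→0: 0={foll,b=10,log=-}
step 15 deliver 0→2: 2={lead,b=10,log=s}
step 16 timeout(3): 3={cand,b=11,log=-}

s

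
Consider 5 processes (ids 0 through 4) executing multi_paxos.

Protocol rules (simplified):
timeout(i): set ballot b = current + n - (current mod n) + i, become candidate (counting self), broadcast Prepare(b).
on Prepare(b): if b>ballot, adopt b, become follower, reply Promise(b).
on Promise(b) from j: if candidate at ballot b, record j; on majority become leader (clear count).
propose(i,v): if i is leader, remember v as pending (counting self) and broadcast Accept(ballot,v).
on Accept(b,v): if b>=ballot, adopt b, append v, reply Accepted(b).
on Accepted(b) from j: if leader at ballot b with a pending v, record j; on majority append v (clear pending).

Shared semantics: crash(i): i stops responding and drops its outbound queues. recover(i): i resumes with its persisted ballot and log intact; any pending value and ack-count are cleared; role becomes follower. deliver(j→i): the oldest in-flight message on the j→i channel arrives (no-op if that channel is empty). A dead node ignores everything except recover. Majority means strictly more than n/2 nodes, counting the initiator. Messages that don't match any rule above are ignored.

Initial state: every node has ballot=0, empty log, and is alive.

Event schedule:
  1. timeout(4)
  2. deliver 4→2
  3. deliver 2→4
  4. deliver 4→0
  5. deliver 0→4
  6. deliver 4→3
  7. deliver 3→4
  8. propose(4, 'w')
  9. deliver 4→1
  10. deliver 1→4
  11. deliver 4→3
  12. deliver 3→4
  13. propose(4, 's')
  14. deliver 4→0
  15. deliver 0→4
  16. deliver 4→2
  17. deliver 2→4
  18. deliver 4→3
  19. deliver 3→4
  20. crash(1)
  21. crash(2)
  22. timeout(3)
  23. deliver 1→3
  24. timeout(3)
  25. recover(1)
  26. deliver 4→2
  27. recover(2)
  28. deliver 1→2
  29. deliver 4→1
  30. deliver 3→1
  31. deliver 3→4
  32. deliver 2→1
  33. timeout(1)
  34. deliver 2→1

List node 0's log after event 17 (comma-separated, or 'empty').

w

[1] timeout(4) → N4(cand b9 [-])
[2] deliver 4→2 → N2(foll b9 [-])
[3] deliver 2→4 → ∅
[4] deliver 4→0 → N0(foll b9 [-])
[5] deliver 0→4 → N4(lead b9 [-])
[6] deliver 4→3 → N3(foll b9 [-])
[7] deliver 3→4 → ∅
[8] propose(4,'w') → ∅
[9] deliver 4→1 → N1(foll b9 [-])
[10] deliver 1→4 → ∅
[11] deliver 4→3 → N3(foll b9 [w])
[12] deliver 3→4 → ∅
[13] propose(4,'s') → ∅
[14] deliver 4→0 → N0(foll b9 [w])
[15] deliver 0→4 → ∅
[16] deliver 4→2 → N2(foll b9 [w])
[17] deliver 2→4 → N4(lead b9 [s])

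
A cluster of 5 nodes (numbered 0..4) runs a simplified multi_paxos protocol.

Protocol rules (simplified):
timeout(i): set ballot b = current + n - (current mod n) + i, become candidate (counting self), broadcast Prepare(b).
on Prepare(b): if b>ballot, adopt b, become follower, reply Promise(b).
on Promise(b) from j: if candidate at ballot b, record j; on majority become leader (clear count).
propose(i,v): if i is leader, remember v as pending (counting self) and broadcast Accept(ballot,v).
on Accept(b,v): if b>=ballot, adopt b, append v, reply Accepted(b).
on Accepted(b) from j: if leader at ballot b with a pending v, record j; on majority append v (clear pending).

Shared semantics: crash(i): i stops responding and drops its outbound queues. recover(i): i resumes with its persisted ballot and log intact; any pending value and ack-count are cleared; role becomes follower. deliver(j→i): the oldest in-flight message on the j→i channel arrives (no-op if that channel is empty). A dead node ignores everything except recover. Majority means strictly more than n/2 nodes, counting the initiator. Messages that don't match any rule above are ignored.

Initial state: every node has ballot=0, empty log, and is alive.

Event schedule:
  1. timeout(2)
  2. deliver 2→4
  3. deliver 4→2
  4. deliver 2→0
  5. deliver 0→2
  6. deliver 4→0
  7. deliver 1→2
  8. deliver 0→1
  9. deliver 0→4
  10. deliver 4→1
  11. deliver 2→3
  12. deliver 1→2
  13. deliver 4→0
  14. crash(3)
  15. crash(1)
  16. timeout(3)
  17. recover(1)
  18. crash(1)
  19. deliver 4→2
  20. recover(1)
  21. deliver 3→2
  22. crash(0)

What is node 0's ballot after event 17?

7

after 1 — timeout(2): n2:cand/b7/[-]
after 2 — deliver 2→4: n4:foll/b7/[-]
after 3 — deliver 4→2: ·
after 4 — deliver 2→0: n0:foll/b7/[-]
after 5 — deliver 0→2: n2:lead/b7/[-]
after 6 — deliver 4→0: ·
after 7 — deliver 1→2: ·
after 8 — deliver 0→1: ·
after 9 — deliver 0→4: ·
after 10 — deliver 4→1: ·
after 11 — deliver 2→3: n3:foll/b7/[-]
after 12 — deliver 1→2: ·
after 13 — deliver 4→0: ·
after 14 — crash(3): n3:✗foll/b7/[-]
after 15 — crash(1): n1:✗foll/b0/[-]
after 16 — timeout(3): ·
after 17 — recover(1): n1:foll/b0/[-]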